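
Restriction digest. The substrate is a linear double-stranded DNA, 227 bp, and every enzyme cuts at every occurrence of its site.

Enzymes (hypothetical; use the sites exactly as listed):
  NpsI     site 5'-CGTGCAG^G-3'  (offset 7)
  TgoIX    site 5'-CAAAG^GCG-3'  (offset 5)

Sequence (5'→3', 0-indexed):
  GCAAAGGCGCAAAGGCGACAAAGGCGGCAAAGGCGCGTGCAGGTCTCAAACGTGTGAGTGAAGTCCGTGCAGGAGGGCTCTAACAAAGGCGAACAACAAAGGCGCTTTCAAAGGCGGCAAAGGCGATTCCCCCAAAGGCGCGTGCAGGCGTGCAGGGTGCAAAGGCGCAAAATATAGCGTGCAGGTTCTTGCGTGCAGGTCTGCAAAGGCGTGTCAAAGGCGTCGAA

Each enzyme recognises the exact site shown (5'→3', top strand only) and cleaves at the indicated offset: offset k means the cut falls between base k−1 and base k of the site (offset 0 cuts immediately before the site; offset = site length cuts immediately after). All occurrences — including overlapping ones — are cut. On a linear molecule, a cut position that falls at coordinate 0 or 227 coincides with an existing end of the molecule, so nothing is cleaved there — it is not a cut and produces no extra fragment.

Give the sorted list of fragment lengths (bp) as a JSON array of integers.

[6,8,8,8,9,9,9,9,10,10,10,11,12,13,14,15,16,20,30]

Per-enzyme occurrences:
  NpsI (CGTGCAGG, off=7): starts [35, 65, 140, 148, 177, 191] → cuts [42, 72, 147, 155, 184, 198]
  TgoIX (CAAAGGCG, off=5): starts [1, 9, 18, 27, 83, 96, 108, 117, 132, 159, 203, 214] → cuts [6, 14, 23, 32, 88, 101, 113, 122, 137, 164, 208, 219]

All cut coordinates (distinct, sorted): [6, 14, 23, 32, 42, 72, 88, 101, 113, 122, 137, 147, 155, 164, 184, 198, 208, 219]

Fragments:
  [0,6): 6 bp
  [6,14): 8 bp
  [14,23): 9 bp
  [23,32): 9 bp
  [32,42): 10 bp
  [42,72): 30 bp
  [72,88): 16 bp
  [88,101): 13 bp
  [101,113): 12 bp
  [113,122): 9 bp
  [122,137): 15 bp
  [137,147): 10 bp
  [147,155): 8 bp
  [155,164): 9 bp
  [164,184): 20 bp
  [184,198): 14 bp
  [198,208): 10 bp
  [208,219): 11 bp
  [219,227): 8 bp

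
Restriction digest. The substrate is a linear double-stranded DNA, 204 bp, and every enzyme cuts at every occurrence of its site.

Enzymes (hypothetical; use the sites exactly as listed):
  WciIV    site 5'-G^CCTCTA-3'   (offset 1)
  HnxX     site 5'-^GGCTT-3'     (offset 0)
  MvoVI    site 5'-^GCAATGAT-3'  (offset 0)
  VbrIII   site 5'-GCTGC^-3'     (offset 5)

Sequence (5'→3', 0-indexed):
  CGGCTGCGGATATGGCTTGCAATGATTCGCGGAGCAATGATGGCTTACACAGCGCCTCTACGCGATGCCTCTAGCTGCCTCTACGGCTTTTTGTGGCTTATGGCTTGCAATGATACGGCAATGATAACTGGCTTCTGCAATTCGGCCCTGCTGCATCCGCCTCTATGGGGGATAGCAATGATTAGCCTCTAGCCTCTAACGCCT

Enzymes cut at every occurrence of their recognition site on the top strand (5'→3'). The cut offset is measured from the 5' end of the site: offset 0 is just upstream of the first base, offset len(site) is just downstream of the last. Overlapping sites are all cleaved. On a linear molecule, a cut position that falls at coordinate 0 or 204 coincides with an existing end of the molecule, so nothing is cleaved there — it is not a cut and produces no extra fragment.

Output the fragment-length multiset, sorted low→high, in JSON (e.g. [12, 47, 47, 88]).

[1,5,5,5,6,6,7,7,7,8,10,10,11,11,12,12,13,13,15,15,25]

Per-enzyme occurrences:
  WciIV (GCCTCTA, off=1): starts [53, 66, 76, 158, 184, 191] → cuts [54, 67, 77, 159, 185, 192]
  HnxX (GGCTT, off=0): starts [13, 41, 84, 94, 101, 129] → cuts [13, 41, 84, 94, 101, 129]
  MvoVI (GCAATGAT, off=0): starts [18, 33, 106, 117, 174] → cuts [18, 33, 106, 117, 174]
  VbrIII (GCTGC, off=5): starts [2, 73, 149] → cuts [7, 78, 154]

Pooled cuts: [7, 13, 18, 33, 41, 54, 67, 77, 78, 84, 94, 101, 106, 117, 129, 154, 159, 174, 185, 192]

Fragment lengths:
  [0,7): 7 bp
  [7,13): 6 bp
  [13,18): 5 bp
  [18,33): 15 bp
  [33,41): 8 bp
  [41,54): 13 bp
  [54,67): 13 bp
  [67,77): 10 bp
  [77,78): 1 bp
  [78,84): 6 bp
  [84,94): 10 bp
  [94,101): 7 bp
  [101,106): 5 bp
  [106,117): 11 bp
  [117,129): 12 bp
  [129,154): 25 bp
  [154,159): 5 bp
  [159,174): 15 bp
  [174,185): 11 bp
  [185,192): 7 bp
  [192,204): 12 bp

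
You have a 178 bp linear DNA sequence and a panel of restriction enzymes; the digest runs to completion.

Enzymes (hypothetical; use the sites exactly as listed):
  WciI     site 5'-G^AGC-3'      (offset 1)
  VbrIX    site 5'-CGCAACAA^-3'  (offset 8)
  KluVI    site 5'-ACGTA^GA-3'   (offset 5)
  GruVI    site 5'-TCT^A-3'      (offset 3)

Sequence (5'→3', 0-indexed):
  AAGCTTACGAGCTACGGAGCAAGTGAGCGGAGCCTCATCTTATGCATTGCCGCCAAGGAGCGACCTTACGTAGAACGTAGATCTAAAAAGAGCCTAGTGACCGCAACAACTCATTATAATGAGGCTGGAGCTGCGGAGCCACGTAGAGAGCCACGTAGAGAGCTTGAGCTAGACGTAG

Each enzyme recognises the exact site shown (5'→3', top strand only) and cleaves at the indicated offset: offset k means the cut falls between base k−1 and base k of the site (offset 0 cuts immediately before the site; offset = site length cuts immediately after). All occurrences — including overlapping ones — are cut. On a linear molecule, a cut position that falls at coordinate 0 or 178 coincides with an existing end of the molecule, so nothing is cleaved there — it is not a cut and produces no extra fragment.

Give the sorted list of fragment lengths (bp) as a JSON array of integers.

Site scan:
  WciI GAGC/1: at [8, 16, 24, 29, 57, 89, 127, 135, 147, 159, 165] ⇒ [9, 17, 25, 30, 58, 90, 128, 136, 148, 160, 166]
  VbrIX CGCAACAA/8: at [101] ⇒ [109]
  KluVI ACGTAGA/5: at [67, 74, 140, 152] ⇒ [72, 79, 145, 157]
  GruVI TCTA/3: at [81] ⇒ [84]

All cut coordinates (distinct, sorted): [9, 17, 25, 30, 58, 72, 79, 84, 90, 109, 128, 136, 145, 148, 157, 160, 166]

Fragments:
  [0,9): 9 bp
  [9,17): 8 bp
  [17,25): 8 bp
  [25,30): 5 bp
  [30,58): 28 bp
  [58,72): 14 bp
  [72,79): 7 bp
  [79,84): 5 bp
  [84,90): 6 bp
  [90,109): 19 bp
  [109,128): 19 bp
  [128,136): 8 bp
  [136,145): 9 bp
  [145,148): 3 bp
  [148,157): 9 bp
  [157,160): 3 bp
  [160,166): 6 bp
  [166,178): 12 bp

[3,3,5,5,6,6,7,8,8,8,9,9,9,12,14,19,19,28]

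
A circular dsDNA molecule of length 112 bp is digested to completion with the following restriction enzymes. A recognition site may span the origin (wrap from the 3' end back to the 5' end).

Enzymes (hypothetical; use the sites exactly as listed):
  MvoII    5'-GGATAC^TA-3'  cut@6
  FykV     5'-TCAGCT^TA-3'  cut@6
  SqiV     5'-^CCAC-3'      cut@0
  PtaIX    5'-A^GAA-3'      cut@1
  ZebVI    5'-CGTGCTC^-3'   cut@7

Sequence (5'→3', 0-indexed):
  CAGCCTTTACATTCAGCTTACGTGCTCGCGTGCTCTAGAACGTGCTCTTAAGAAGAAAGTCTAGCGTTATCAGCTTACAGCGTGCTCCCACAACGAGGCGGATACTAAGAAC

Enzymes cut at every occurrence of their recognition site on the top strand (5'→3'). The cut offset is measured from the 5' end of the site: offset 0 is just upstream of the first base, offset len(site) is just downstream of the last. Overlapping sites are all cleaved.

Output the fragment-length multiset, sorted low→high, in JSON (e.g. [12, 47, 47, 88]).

[2,3,3,4,8,9,10,12,18,21,22]

Per-enzyme occurrences:
  MvoII (GGATACTA, off=6): starts [99] → cuts [105]
  FykV (TCAGCTTA, off=6): starts [12, 69] → cuts [18, 75]
  SqiV (CCAC, off=0): starts [87] → cuts [87]
  PtaIX (AGAA, off=1): starts [36, 50, 53, 107] → cuts [37, 51, 54, 108]
  ZebVI (CGTGCTC, off=7): starts [20, 28, 40, 80] → cuts [27, 35, 47, 87]

All cut coordinates (distinct, sorted): [18, 27, 35, 37, 47, 51, 54, 75, 87, 105, 108]

Fragments:
  18→27: 9 bp
  27→35: 8 bp
  35→37: 2 bp
  37→47: 10 bp
  47→51: 4 bp
  51→54: 3 bp
  54→75: 21 bp
  75→87: 12 bp
  87→105: 18 bp
  105→108: 3 bp
  108→18 (wrap): 112-108+18 = 22 bp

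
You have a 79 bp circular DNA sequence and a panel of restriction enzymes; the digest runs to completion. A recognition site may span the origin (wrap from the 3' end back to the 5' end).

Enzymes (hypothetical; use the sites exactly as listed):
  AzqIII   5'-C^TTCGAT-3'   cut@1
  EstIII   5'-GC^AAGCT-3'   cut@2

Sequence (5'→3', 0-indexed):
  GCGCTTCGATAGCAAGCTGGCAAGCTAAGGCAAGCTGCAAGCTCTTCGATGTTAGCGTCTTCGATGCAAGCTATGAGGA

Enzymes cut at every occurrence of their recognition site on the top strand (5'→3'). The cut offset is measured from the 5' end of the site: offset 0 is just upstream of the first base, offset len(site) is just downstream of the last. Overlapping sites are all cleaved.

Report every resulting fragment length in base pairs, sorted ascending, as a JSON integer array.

Per-enzyme occurrences:
  AzqIII (CTTCGAT, off=1): starts [3, 43, 58] → cuts [4, 44, 59]
  EstIII (GCAAGCT, off=2): starts [11, 19, 29, 36, 65] → cuts [13, 21, 31, 38, 67]

Pooled cuts: [4, 13, 21, 31, 38, 44, 59, 67]

Fragment lengths:
  4→13: 9 bp
  13→21: 8 bp
  21→31: 10 bp
  31→38: 7 bp
  38→44: 6 bp
  44→59: 15 bp
  59→67: 8 bp
  67→4 (wrap): 79-67+4 = 16 bp

[6,7,8,8,9,10,15,16]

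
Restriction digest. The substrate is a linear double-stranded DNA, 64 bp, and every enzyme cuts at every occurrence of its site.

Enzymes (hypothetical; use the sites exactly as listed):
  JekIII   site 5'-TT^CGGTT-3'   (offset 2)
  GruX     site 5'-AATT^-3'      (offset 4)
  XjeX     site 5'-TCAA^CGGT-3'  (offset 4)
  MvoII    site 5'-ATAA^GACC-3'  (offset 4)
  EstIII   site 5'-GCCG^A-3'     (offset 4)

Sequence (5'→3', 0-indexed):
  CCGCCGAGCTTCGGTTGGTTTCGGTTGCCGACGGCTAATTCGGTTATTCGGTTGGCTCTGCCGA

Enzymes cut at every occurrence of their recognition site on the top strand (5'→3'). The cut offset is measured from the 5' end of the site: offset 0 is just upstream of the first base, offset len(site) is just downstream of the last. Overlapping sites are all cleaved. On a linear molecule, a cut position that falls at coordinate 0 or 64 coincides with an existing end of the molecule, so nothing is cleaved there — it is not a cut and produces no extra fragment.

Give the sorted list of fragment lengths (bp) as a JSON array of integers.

Site scan:
  JekIII (TTCGGTT, off=2): starts [9, 19, 38, 46] → cuts [11, 21, 40, 48]
  GruX (AATT, off=4): starts [36] → cuts [40]
  XjeX (TCAACGGT, off=4): no sites
  MvoII (ATAAGACC, off=4): no sites
  EstIII (GCCGA, off=4): starts [2, 26, 59] → cuts [6, 30, 63]

All cut coordinates (distinct, sorted): [6, 11, 21, 30, 40, 48, 63]

Fragments:
  [0,6): 6 bp
  [6,11): 5 bp
  [11,21): 10 bp
  [21,30): 9 bp
  [30,40): 10 bp
  [40,48): 8 bp
  [48,63): 15 bp
  [63,64): 1 bp

[1,5,6,8,9,10,10,15]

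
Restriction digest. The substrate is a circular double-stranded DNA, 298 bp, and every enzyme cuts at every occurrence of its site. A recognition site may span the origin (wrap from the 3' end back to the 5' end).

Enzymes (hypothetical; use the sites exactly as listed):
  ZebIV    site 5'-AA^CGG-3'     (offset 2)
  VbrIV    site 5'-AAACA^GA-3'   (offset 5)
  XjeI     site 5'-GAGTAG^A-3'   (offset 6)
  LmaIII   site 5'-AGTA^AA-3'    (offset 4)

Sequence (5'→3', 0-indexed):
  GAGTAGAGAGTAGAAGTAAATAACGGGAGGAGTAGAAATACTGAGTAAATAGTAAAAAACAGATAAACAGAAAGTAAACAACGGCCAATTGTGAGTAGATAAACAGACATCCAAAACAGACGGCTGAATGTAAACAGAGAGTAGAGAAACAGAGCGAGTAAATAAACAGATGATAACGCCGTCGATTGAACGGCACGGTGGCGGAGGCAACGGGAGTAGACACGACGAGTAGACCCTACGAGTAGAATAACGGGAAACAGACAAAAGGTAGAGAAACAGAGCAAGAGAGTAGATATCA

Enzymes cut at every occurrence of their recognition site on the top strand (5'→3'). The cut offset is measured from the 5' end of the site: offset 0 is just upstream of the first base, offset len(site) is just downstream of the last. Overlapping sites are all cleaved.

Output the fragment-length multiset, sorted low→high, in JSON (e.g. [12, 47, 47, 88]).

Per-enzyme occurrences:
  ZebIV (AACGG, off=2): starts [21, 79, 188, 208, 248] → cuts [23, 81, 190, 210, 250]
  VbrIV (AAACAGA, off=5): starts [56, 64, 100, 113, 131, 146, 163, 254, 273] → cuts [61, 69, 105, 118, 136, 151, 168, 259, 278]
  XjeI (GAGTAGA, off=6): starts [0, 7, 29, 92, 138, 213, 226, 239, 286] → cuts [6, 13, 35, 98, 144, 219, 232, 245, 292]
  LmaIII (AGTAAA, off=4): starts [14, 43, 50, 72, 156] → cuts [18, 47, 54, 76, 160]

Pooled cuts: [6, 13, 18, 23, 35, 47, 54, 61, 69, 76, 81, 98, 105, 118, 136, 144, 151, 160, 168, 190, 210, 219, 232, 245, 250, 259, 278, 292]

Fragments:
  6→13: 7 bp
  13→18: 5 bp
  18→23: 5 bp
  23→35: 12 bp
  35→47: 12 bp
  47→54: 7 bp
  54→61: 7 bp
  61→69: 8 bp
  69→76: 7 bp
  76→81: 5 bp
  81→98: 17 bp
  98→105: 7 bp
  105→118: 13 bp
  118→136: 18 bp
  136→144: 8 bp
  144→151: 7 bp
  151→160: 9 bp
  160→168: 8 bp
  168→190: 22 bp
  190→210: 20 bp
  210→219: 9 bp
  219→232: 13 bp
  232→245: 13 bp
  245→250: 5 bp
  250→259: 9 bp
  259→278: 19 bp
  278→292: 14 bp
  292→6 (wrap): 298-292+6 = 12 bp

[5,5,5,5,7,7,7,7,7,7,8,8,8,9,9,9,12,12,12,13,13,13,14,17,18,19,20,22]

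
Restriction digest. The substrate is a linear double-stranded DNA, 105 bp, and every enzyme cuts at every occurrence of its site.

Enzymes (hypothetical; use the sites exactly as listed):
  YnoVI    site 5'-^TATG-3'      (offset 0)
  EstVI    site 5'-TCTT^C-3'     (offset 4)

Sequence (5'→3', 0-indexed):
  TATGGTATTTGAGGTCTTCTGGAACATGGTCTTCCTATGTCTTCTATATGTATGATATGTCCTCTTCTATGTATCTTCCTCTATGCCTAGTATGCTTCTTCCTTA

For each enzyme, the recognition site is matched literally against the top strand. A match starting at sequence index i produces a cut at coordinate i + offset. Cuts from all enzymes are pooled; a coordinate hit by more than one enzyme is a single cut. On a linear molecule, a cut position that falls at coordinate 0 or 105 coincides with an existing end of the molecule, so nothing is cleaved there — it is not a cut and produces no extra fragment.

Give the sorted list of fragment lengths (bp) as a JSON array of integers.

[1,2,3,4,4,5,5,8,9,10,10,11,15,18]

Scan for sites:
  YnoVI TATG/0: at [0, 35, 46, 50, 55, 67, 81, 90] ⇒ [35, 46, 50, 55, 67, 81, 90] (position 0 is a terminus of the linear molecule — no cut)
  EstVI TCTTC/4: at [14, 29, 39, 62, 73, 96] ⇒ [18, 33, 43, 66, 77, 100]

All cut coordinates (distinct, sorted): [18, 33, 35, 43, 46, 50, 55, 66, 67, 77, 81, 90, 100]

Fragment lengths:
  [0,18): 18 bp
  [18,33): 15 bp
  [33,35): 2 bp
  [35,43): 8 bp
  [43,46): 3 bp
  [46,50): 4 bp
  [50,55): 5 bp
  [55,66): 11 bp
  [66,67): 1 bp
  [67,77): 10 bp
  [77,81): 4 bp
  [81,90): 9 bp
  [90,100): 10 bp
  [100,105): 5 bp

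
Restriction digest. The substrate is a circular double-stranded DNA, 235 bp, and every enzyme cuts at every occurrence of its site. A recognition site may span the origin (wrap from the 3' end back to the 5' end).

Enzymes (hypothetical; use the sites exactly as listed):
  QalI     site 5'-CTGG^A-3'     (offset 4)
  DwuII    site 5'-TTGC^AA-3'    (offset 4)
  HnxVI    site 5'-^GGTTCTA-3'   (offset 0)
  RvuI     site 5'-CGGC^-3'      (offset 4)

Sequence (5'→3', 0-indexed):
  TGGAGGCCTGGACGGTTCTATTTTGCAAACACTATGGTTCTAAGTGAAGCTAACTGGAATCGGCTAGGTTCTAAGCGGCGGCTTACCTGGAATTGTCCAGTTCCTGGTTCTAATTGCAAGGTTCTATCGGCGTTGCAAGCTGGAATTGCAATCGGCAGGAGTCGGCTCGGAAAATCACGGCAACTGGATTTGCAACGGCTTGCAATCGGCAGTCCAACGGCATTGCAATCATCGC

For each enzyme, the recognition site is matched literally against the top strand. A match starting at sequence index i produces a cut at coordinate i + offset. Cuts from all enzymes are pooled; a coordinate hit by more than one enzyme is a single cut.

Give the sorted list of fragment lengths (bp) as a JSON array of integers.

Site scan:
  QalI (CTGGA, off=4): starts [7, 53, 86, 139, 183, 234] → cuts [3, 11, 57, 90, 143, 187]
  DwuII (TTGCAA, off=4): starts [22, 113, 132, 145, 189, 199, 222] → cuts [26, 117, 136, 149, 193, 203, 226]
  HnxVI (GGTTCTA, off=0): starts [13, 35, 66, 105, 119] → cuts [13, 35, 66, 105, 119]
  RvuI (CGGC, off=4): starts [60, 75, 78, 127, 152, 162, 177, 195, 206, 217] → cuts [64, 79, 82, 131, 156, 166, 181, 199, 210, 221]

Pooled cuts: [3, 11, 13, 26, 35, 57, 64, 66, 79, 82, 90, 105, 117, 119, 131, 136, 143, 149, 156, 166, 181, 187, 193, 199, 203, 210, 221, 226]

Fragments:
  3→11: 8 bp
  11→13: 2 bp
  13→26: 13 bp
  26→35: 9 bp
  35→57: 22 bp
  57→64: 7 bp
  64→66: 2 bp
  66→79: 13 bp
  79→82: 3 bp
  82→90: 8 bp
  90→105: 15 bp
  105→117: 12 bp
  117→119: 2 bp
  119→131: 12 bp
  131→136: 5 bp
  136→143: 7 bp
  143→149: 6 bp
  149→156: 7 bp
  156→166: 10 bp
  166→181: 15 bp
  181→187: 6 bp
  187→193: 6 bp
  193→199: 6 bp
  199→203: 4 bp
  203→210: 7 bp
  210→221: 11 bp
  221→226: 5 bp
  226→3 (wrap): 235-226+3 = 12 bp

[2,2,2,3,4,5,5,6,6,6,6,7,7,7,7,8,8,9,10,11,12,12,12,13,13,15,15,22]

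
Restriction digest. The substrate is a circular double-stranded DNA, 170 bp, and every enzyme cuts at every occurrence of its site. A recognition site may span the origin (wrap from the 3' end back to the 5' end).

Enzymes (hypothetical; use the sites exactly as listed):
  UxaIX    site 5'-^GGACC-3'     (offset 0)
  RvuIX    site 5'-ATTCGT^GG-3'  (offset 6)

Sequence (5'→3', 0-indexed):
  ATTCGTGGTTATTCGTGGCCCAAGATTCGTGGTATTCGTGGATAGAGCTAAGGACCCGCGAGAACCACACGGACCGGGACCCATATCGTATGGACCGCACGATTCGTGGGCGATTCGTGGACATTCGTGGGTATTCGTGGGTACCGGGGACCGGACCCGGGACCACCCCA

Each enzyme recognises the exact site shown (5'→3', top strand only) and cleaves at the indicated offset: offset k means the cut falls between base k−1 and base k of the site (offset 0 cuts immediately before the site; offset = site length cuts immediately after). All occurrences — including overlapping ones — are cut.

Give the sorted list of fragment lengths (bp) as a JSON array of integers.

Scan for sites:
  UxaIX (GGACC, off=0): starts [51, 70, 76, 91, 147, 152, 159] → cuts [51, 70, 76, 91, 147, 152, 159]
  RvuIX (ATTCGTGG, off=6): starts [0, 10, 24, 33, 101, 112, 122, 132] → cuts [6, 16, 30, 39, 107, 118, 128, 138]

All cut coordinates (distinct, sorted): [6, 16, 30, 39, 51, 70, 76, 91, 107, 118, 128, 138, 147, 152, 159]

Fragment lengths:
  6→16: 10 bp
  16→30: 14 bp
  30→39: 9 bp
  39→51: 12 bp
  51→70: 19 bp
  70→76: 6 bp
  76→91: 15 bp
  91→107: 16 bp
  107→118: 11 bp
  118→128: 10 bp
  128→138: 10 bp
  138→147: 9 bp
  147→152: 5 bp
  152→159: 7 bp
  159→6 (wrap): 170-159+6 = 17 bp

[5,6,7,9,9,10,10,10,11,12,14,15,16,17,19]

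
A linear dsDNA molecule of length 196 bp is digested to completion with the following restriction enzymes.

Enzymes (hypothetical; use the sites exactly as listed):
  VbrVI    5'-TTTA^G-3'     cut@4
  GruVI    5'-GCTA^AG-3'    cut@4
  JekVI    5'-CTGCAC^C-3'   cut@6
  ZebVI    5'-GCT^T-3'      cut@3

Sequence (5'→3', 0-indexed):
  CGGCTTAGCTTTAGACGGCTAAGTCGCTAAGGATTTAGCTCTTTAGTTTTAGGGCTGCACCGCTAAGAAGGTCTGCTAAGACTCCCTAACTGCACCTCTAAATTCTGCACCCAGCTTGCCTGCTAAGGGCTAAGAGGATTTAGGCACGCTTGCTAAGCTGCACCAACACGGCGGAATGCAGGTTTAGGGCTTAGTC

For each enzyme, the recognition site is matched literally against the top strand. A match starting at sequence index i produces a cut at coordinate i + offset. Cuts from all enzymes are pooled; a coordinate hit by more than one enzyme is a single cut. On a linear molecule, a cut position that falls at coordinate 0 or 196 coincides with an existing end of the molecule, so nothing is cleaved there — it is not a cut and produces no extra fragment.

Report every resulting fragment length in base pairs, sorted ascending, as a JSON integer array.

Scan for sites:
  VbrVI (TTTAG, off=4): starts [9, 33, 41, 47, 138, 182] → cuts [13, 37, 45, 51, 142, 186]
  GruVI (GCTAAG, off=4): starts [17, 25, 61, 74, 121, 128, 151] → cuts [21, 29, 65, 78, 125, 132, 155]
  JekVI (CTGCACC, off=6): starts [54, 89, 104, 157] → cuts [60, 95, 110, 163]
  ZebVI (GCTT, off=3): starts [2, 7, 113, 147, 188] → cuts [5, 10, 116, 150, 191]

All cut coordinates (distinct, sorted): [5, 10, 13, 21, 29, 37, 45, 51, 60, 65, 78, 95, 110, 116, 125, 132, 142, 150, 155, 163, 186, 191]

Fragments:
  [0,5): 5 bp
  [5,10): 5 bp
  [10,13): 3 bp
  [13,21): 8 bp
  [21,29): 8 bp
  [29,37): 8 bp
  [37,45): 8 bp
  [45,51): 6 bp
  [51,60): 9 bp
  [60,65): 5 bp
  [65,78): 13 bp
  [78,95): 17 bp
  [95,110): 15 bp
  [110,116): 6 bp
  [116,125): 9 bp
  [125,132): 7 bp
  [132,142): 10 bp
  [142,150): 8 bp
  [150,155): 5 bp
  [155,163): 8 bp
  [163,186): 23 bp
  [186,191): 5 bp
  [191,196): 5 bp

[3,5,5,5,5,5,5,6,6,7,8,8,8,8,8,8,9,9,10,13,15,17,23]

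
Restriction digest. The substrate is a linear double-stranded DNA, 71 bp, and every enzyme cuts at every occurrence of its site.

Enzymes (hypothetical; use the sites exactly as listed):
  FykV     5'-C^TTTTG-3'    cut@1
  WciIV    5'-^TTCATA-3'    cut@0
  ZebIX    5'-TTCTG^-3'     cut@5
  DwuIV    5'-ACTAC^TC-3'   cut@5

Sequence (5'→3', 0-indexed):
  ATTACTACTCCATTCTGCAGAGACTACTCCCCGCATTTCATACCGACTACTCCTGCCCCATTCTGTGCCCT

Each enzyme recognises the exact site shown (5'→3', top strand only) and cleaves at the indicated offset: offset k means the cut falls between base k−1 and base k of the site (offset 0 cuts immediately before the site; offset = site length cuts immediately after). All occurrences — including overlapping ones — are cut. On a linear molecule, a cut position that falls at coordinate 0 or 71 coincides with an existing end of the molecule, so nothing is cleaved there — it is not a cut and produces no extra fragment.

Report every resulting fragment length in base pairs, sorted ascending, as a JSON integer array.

[6,8,9,9,10,14,15]

Scan for sites:
  FykV (CTTTTG, off=1): no sites
  WciIV TTCATA/0: at [36] ⇒ [36]
  ZebIX TTCTG/5: at [12, 60] ⇒ [17, 65]
  DwuIV ACTACTC/5: at [3, 22, 45] ⇒ [8, 27, 50]

All cut coordinates (distinct, sorted): [8, 17, 27, 36, 50, 65]

Fragments:
  [0,8): 8 bp
  [8,17): 9 bp
  [17,27): 10 bp
  [27,36): 9 bp
  [36,50): 14 bp
  [50,65): 15 bp
  [65,71): 6 bp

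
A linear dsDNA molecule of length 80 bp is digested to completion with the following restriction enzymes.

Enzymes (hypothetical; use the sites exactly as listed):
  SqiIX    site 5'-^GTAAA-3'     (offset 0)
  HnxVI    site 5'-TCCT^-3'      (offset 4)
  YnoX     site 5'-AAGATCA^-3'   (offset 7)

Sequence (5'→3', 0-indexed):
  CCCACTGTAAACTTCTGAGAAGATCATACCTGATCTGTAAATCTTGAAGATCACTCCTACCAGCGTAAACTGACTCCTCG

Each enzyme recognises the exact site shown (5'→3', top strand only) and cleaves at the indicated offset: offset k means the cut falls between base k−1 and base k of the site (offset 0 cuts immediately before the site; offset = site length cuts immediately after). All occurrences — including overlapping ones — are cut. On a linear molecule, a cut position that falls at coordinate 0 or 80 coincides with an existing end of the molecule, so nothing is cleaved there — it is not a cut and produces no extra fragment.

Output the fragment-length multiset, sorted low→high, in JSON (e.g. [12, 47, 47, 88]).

[2,5,6,6,10,14,17,20]

Site scan:
  SqiIX (GTAAA, off=0): starts [6, 36, 64] → cuts [6, 36, 64]
  HnxVI (TCCT, off=4): starts [54, 74] → cuts [58, 78]
  YnoX (AAGATCA, off=7): starts [19, 46] → cuts [26, 53]

All cut coordinates (distinct, sorted): [6, 26, 36, 53, 58, 64, 78]

Fragment lengths:
  [0,6): 6 bp
  [6,26): 20 bp
  [26,36): 10 bp
  [36,53): 17 bp
  [53,58): 5 bp
  [58,64): 6 bp
  [64,78): 14 bp
  [78,80): 2 bp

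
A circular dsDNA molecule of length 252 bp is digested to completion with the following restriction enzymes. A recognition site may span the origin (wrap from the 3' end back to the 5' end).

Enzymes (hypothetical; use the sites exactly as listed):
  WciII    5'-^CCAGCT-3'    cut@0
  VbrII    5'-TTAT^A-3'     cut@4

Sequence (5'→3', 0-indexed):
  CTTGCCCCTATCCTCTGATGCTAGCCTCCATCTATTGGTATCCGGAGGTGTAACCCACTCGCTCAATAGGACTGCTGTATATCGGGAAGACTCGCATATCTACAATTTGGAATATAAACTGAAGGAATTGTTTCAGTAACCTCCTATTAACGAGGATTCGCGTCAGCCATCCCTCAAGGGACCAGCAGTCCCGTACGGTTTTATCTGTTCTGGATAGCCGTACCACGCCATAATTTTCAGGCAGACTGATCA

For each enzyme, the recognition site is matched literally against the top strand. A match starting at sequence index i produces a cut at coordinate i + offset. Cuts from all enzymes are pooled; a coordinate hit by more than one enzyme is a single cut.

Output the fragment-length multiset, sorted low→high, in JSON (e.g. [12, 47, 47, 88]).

Site scan:
  WciII (CCAGCT, off=0): no sites
  VbrII (TTATA, off=4): no sites

Pooled cuts: ∅

Fragment lengths:
  no cuts → one circular fragment of 252 bp

[252]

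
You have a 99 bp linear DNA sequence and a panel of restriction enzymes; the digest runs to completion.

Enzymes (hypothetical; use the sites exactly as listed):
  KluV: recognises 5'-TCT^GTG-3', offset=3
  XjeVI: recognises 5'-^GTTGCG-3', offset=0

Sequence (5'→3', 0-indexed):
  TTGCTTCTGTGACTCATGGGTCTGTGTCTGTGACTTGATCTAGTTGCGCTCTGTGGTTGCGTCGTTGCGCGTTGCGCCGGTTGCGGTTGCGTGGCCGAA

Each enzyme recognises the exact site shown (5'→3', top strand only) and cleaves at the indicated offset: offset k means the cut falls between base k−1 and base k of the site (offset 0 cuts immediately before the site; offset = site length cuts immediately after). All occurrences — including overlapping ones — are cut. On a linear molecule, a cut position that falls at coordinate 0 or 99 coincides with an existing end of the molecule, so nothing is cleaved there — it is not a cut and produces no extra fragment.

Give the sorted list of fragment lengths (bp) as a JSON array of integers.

Scan for sites:
  KluV (TCTGTG, off=3): starts [5, 20, 26, 49] → cuts [8, 23, 29, 52]
  XjeVI (GTTGCG, off=0): starts [42, 55, 63, 70, 79, 85] → cuts [42, 55, 63, 70, 79, 85]

All cut coordinates (distinct, sorted): [8, 23, 29, 42, 52, 55, 63, 70, 79, 85]

Fragments:
  [0,8): 8 bp
  [8,23): 15 bp
  [23,29): 6 bp
  [29,42): 13 bp
  [42,52): 10 bp
  [52,55): 3 bp
  [55,63): 8 bp
  [63,70): 7 bp
  [70,79): 9 bp
  [79,85): 6 bp
  [85,99): 14 bp

[3,6,6,7,8,8,9,10,13,14,15]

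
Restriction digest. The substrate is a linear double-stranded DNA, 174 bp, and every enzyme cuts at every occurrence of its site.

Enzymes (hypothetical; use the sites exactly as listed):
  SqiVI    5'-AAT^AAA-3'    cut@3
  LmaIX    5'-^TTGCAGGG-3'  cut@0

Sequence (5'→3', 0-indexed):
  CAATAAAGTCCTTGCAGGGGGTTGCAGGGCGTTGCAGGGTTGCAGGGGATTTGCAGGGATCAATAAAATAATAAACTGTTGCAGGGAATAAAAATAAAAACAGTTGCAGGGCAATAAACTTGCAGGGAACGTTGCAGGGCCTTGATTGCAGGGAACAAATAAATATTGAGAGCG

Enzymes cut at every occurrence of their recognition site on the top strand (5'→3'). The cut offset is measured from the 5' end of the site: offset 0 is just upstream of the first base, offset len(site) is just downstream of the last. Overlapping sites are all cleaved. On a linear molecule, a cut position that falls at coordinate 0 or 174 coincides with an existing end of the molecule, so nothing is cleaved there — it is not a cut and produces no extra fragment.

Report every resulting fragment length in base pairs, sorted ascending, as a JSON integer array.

Per-enzyme occurrences:
  SqiVI AATAAA/3: at [1, 61, 69, 86, 92, 112, 157] ⇒ [4, 64, 72, 89, 95, 115, 160]
  LmaIX TTGCAGGG/0: at [11, 21, 31, 39, 50, 78, 103, 119, 131, 145] ⇒ [11, 21, 31, 39, 50, 78, 103, 119, 131, 145]

Pooled cuts: [4, 11, 21, 31, 39, 50, 64, 72, 78, 89, 95, 103, 115, 119, 131, 145, 160]

Fragments:
  [0,4): 4 bp
  [4,11): 7 bp
  [11,21): 10 bp
  [21,31): 10 bp
  [31,39): 8 bp
  [39,50): 11 bp
  [50,64): 14 bp
  [64,72): 8 bp
  [72,78): 6 bp
  [78,89): 11 bp
  [89,95): 6 bp
  [95,103): 8 bp
  [103,115): 12 bp
  [115,119): 4 bp
  [119,131): 12 bp
  [131,145): 14 bp
  [145,160): 15 bp
  [160,174): 14 bp

[4,4,6,6,7,8,8,8,10,10,11,11,12,12,14,14,14,15]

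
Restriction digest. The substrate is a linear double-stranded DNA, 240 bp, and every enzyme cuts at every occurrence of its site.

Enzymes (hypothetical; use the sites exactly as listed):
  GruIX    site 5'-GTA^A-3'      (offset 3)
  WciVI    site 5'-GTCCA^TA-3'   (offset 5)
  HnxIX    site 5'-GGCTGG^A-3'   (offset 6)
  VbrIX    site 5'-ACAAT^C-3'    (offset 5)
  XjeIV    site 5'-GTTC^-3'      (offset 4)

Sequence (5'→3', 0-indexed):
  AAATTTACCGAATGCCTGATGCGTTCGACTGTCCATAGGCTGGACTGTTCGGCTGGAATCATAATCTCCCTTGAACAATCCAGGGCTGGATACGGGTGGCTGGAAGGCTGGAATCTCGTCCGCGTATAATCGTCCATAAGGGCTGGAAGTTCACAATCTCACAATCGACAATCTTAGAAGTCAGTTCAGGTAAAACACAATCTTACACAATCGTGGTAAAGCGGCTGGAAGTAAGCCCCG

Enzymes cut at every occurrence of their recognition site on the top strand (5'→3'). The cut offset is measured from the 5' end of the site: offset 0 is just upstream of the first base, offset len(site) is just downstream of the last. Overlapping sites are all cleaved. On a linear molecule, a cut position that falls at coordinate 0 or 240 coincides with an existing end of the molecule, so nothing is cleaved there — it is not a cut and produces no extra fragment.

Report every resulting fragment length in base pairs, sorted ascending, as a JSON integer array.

[5,5,5,6,6,7,7,7,7,8,8,8,9,9,10,10,10,10,14,15,23,25,26]

Scan for sites:
  GruIX (GTAA, off=3): starts [189, 215, 230] → cuts [192, 218, 233]
  WciVI (GTCCATA, off=5): starts [30, 131] → cuts [35, 136]
  HnxIX (GGCTGGA, off=6): starts [37, 50, 83, 97, 105, 140, 222] → cuts [43, 56, 89, 103, 111, 146, 228]
  VbrIX (ACAATC, off=5): starts [74, 152, 160, 167, 196, 206] → cuts [79, 157, 165, 172, 201, 211]
  XjeIV (GTTC, off=4): starts [22, 46, 148, 183] → cuts [26, 50, 152, 187]

Pooled cuts: [26, 35, 43, 50, 56, 79, 89, 103, 111, 136, 146, 152, 157, 165, 172, 187, 192, 201, 211, 218, 228, 233]

Fragment lengths:
  [0,26): 26 bp
  [26,35): 9 bp
  [35,43): 8 bp
  [43,50): 7 bp
  [50,56): 6 bp
  [56,79): 23 bp
  [79,89): 10 bp
  [89,103): 14 bp
  [103,111): 8 bp
  [111,136): 25 bp
  [136,146): 10 bp
  [146,152): 6 bp
  [152,157): 5 bp
  [157,165): 8 bp
  [165,172): 7 bp
  [172,187): 15 bp
  [187,192): 5 bp
  [192,201): 9 bp
  [201,211): 10 bp
  [211,218): 7 bp
  [218,228): 10 bp
  [228,233): 5 bp
  [233,240): 7 bp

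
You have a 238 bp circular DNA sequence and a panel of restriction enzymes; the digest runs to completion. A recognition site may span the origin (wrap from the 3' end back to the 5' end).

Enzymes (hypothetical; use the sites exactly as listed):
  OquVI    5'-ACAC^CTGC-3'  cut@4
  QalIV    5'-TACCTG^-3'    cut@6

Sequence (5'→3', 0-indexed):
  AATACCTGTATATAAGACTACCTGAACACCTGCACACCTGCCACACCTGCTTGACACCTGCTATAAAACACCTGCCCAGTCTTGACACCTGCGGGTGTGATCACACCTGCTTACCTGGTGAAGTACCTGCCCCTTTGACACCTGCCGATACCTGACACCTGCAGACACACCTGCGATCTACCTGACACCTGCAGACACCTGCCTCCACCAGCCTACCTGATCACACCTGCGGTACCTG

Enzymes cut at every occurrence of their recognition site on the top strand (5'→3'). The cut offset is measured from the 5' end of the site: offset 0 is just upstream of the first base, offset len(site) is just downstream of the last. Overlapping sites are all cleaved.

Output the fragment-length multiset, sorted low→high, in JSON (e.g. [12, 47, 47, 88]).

Site scan:
  OquVI ACACCTGC/4: at [25, 33, 42, 53, 67, 84, 102, 137, 154, 166, 184, 194, 222] ⇒ [29, 37, 46, 57, 71, 88, 106, 141, 158, 170, 188, 198, 226]
  QalIV TACCTG/6: at [2, 18, 111, 123, 148, 178, 213, 232] ⇒ [0, 8, 24, 117, 129, 154, 184, 219]

Pooled cuts: [0, 8, 24, 29, 37, 46, 57, 71, 88, 106, 117, 129, 141, 154, 158, 170, 184, 188, 198, 219, 226]

Fragments:
  0→8: 8 bp
  8→24: 16 bp
  24→29: 5 bp
  29→37: 8 bp
  37→46: 9 bp
  46→57: 11 bp
  57→71: 14 bp
  71→88: 17 bp
  88→106: 18 bp
  106→117: 11 bp
  117→129: 12 bp
  129→141: 12 bp
  141→154: 13 bp
  154→158: 4 bp
  158→170: 12 bp
  170→184: 14 bp
  184→188: 4 bp
  188→198: 10 bp
  198→219: 21 bp
  219→226: 7 bp
  226→0 (wrap): 238-226+0 = 12 bp

[4,4,5,7,8,8,9,10,11,11,12,12,12,12,13,14,14,16,17,18,21]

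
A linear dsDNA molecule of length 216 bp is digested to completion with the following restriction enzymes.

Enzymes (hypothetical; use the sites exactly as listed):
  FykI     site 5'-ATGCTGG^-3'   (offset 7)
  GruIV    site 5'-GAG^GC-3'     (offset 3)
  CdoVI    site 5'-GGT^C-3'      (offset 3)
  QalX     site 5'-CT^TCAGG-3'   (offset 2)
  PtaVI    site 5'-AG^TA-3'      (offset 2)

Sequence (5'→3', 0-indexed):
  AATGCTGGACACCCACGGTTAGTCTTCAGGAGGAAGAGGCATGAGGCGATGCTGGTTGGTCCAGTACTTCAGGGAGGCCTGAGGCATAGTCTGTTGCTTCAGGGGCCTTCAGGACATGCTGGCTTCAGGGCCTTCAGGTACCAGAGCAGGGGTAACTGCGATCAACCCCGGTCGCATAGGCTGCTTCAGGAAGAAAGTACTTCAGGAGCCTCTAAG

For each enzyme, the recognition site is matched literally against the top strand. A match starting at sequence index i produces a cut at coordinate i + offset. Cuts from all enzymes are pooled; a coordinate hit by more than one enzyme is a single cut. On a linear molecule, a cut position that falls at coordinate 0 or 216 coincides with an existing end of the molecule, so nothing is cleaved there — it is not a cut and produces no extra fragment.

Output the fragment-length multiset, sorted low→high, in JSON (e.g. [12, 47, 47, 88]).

[2,4,4,4,5,7,7,8,8,9,10,10,12,13,13,14,15,15,17,39]

Scan for sites:
  FykI (ATGCTGG, off=7): starts [1, 48, 115] → cuts [8, 55, 122]
  GruIV (GAGGC, off=3): starts [35, 42, 73, 80] → cuts [38, 45, 76, 83]
  CdoVI (GGTC, off=3): starts [57, 169] → cuts [60, 172]
  QalX (CTTCAGG, off=2): starts [23, 66, 96, 106, 122, 131, 183, 199] → cuts [25, 68, 98, 108, 124, 133, 185, 201]
  PtaVI (AGTA, off=2): starts [62, 195] → cuts [64, 197]

All cut coordinates (distinct, sorted): [8, 25, 38, 45, 55, 60, 64, 68, 76, 83, 98, 108, 122, 124, 133, 172, 185, 197, 201]

Fragments:
  [0,8): 8 bp
  [8,25): 17 bp
  [25,38): 13 bp
  [38,45): 7 bp
  [45,55): 10 bp
  [55,60): 5 bp
  [60,64): 4 bp
  [64,68): 4 bp
  [68,76): 8 bp
  [76,83): 7 bp
  [83,98): 15 bp
  [98,108): 10 bp
  [108,122): 14 bp
  [122,124): 2 bp
  [124,133): 9 bp
  [133,172): 39 bp
  [172,185): 13 bp
  [185,197): 12 bp
  [197,201): 4 bp
  [201,216): 15 bp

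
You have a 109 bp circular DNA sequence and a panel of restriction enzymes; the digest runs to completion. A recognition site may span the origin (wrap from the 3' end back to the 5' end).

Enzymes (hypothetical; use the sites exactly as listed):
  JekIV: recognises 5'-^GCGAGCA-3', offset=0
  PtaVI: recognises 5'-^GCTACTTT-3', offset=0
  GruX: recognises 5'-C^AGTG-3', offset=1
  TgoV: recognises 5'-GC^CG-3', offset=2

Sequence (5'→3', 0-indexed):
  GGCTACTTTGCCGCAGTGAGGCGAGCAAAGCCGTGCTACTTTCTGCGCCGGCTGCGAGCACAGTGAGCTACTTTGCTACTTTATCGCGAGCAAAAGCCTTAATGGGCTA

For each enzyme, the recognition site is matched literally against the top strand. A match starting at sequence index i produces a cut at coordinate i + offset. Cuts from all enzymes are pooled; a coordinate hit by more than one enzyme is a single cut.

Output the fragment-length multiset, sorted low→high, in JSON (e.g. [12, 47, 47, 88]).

[3,3,5,5,6,8,8,10,11,11,14,25]

Per-enzyme occurrences:
  JekIV (GCGAGCA, off=0): starts [20, 53, 85] → cuts [20, 53, 85]
  PtaVI (GCTACTTT, off=0): starts [1, 34, 66, 74] → cuts [1, 34, 66, 74]
  GruX (CAGTG, off=1): starts [13, 60] → cuts [14, 61]
  TgoV (GCCG, off=2): starts [9, 29, 46] → cuts [11, 31, 48]

All cut coordinates (distinct, sorted): [1, 11, 14, 20, 31, 34, 48, 53, 61, 66, 74, 85]

Fragment lengths:
  1→11: 10 bp
  11→14: 3 bp
  14→20: 6 bp
  20→31: 11 bp
  31→34: 3 bp
  34→48: 14 bp
  48→53: 5 bp
  53→61: 8 bp
  61→66: 5 bp
  66→74: 8 bp
  74→85: 11 bp
  85→1 (wrap): 109-85+1 = 25 bp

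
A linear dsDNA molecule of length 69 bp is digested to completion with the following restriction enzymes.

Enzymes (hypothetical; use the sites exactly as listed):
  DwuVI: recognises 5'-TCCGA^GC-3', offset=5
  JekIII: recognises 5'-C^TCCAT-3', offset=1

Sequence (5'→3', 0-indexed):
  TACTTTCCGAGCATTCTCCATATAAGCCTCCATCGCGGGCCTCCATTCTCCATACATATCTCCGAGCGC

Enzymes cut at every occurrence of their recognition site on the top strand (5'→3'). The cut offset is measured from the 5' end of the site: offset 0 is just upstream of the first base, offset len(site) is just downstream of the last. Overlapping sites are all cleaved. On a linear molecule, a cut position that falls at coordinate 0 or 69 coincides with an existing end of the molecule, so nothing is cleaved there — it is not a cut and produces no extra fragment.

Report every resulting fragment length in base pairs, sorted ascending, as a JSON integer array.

Scan for sites:
  DwuVI (TCCGAGC, off=5): starts [5, 60] → cuts [10, 65]
  JekIII (CTCCAT, off=1): starts [15, 27, 40, 47] → cuts [16, 28, 41, 48]

Pooled cuts: [10, 16, 28, 41, 48, 65]

Fragments:
  [0,10): 10 bp
  [10,16): 6 bp
  [16,28): 12 bp
  [28,41): 13 bp
  [41,48): 7 bp
  [48,65): 17 bp
  [65,69): 4 bp

[4,6,7,10,12,13,17]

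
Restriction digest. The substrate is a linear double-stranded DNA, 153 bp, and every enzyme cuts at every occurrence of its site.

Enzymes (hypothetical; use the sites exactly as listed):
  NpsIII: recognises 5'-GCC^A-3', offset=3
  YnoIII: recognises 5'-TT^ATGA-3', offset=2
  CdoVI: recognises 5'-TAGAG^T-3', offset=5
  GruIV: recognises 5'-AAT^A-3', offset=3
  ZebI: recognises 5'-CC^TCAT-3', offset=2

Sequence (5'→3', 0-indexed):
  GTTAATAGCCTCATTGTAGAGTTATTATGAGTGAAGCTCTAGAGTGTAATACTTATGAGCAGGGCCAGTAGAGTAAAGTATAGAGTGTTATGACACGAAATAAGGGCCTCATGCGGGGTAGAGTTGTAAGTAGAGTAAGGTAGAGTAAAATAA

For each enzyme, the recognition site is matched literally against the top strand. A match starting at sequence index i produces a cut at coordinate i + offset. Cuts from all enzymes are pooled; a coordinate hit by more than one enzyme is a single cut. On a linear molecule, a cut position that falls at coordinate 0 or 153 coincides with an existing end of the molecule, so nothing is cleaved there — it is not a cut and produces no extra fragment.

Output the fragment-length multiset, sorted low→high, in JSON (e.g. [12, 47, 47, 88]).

[2,4,4,4,5,6,6,6,7,7,10,11,12,12,12,12,15,18]

Site scan:
  NpsIII GCCA/3: at [63] ⇒ [66]
  YnoIII TTATGA/2: at [24, 52, 87] ⇒ [26, 54, 89]
  CdoVI TAGAGT/5: at [16, 39, 68, 80, 118, 130, 140] ⇒ [21, 44, 73, 85, 123, 135, 145]
  GruIV AATA/3: at [3, 47, 98, 148] ⇒ [6, 50, 101, 151]
  ZebI CCTCAT/2: at [8, 106] ⇒ [10, 108]

All cut coordinates (distinct, sorted): [6, 10, 21, 26, 44, 50, 54, 66, 73, 85, 89, 101, 108, 123, 135, 145, 151]

Fragments:
  [0,6): 6 bp
  [6,10): 4 bp
  [10,21): 11 bp
  [21,26): 5 bp
  [26,44): 18 bp
  [44,50): 6 bp
  [50,54): 4 bp
  [54,66): 12 bp
  [66,73): 7 bp
  [73,85): 12 bp
  [85,89): 4 bp
  [89,101): 12 bp
  [101,108): 7 bp
  [108,123): 15 bp
  [123,135): 12 bp
  [135,145): 10 bp
  [145,151): 6 bp
  [151,153): 2 bp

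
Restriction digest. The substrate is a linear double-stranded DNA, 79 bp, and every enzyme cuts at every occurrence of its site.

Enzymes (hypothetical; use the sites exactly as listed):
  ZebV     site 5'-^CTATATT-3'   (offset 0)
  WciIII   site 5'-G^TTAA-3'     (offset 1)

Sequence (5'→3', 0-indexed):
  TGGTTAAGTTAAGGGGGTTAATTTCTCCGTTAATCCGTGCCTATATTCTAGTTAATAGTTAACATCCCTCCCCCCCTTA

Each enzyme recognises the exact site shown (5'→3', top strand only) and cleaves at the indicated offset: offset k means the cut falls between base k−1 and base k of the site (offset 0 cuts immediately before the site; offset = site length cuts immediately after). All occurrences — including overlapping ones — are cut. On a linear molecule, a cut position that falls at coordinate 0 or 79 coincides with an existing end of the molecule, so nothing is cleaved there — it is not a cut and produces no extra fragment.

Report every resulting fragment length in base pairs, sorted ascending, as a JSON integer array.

Per-enzyme occurrences:
  ZebV (CTATATT, off=0): starts [40] → cuts [40]
  WciIII (GTTAA, off=1): starts [2, 7, 16, 28, 50, 57] → cuts [3, 8, 17, 29, 51, 58]

Pooled cuts: [3, 8, 17, 29, 40, 51, 58]

Fragment lengths:
  [0,3): 3 bp
  [3,8): 5 bp
  [8,17): 9 bp
  [17,29): 12 bp
  [29,40): 11 bp
  [40,51): 11 bp
  [51,58): 7 bp
  [58,79): 21 bp

[3,5,7,9,11,11,12,21]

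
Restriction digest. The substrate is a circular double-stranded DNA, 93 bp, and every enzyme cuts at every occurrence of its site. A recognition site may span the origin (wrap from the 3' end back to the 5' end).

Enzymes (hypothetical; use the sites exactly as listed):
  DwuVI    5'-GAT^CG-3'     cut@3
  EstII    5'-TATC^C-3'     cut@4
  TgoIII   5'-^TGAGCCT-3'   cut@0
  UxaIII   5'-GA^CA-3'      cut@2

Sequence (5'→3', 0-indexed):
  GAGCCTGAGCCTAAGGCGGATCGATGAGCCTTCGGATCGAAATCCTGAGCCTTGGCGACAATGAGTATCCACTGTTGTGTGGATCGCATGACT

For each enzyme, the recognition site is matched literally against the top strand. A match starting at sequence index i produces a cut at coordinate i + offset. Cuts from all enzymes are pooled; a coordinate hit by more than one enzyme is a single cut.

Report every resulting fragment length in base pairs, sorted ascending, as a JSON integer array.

[3,6,8,8,11,13,13,15,16]

Site scan:
  DwuVI GATCG/3: at [18, 34, 81] ⇒ [21, 37, 84]
  EstII TATCC/4: at [65] ⇒ [69]
  TgoIII TGAGCCT/0: at [5, 24, 45, 92] ⇒ [5, 24, 45, 92]
  UxaIII GACA/2: at [56] ⇒ [58]

Pooled cuts: [5, 21, 24, 37, 45, 58, 69, 84, 92]

Fragments:
  5→21: 16 bp
  21→24: 3 bp
  24→37: 13 bp
  37→45: 8 bp
  45→58: 13 bp
  58→69: 11 bp
  69→84: 15 bp
  84→92: 8 bp
  92→5 (wrap): 93-92+5 = 6 bp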